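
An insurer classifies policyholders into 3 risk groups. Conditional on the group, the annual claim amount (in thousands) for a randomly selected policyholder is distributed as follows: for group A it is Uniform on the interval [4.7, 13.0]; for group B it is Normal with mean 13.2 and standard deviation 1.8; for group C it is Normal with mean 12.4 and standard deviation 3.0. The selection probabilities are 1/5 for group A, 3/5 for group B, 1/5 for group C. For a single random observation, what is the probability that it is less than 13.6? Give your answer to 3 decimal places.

0.684

Conditional on each group, P(X < 13.6): A: 1; B: 0.58793; C: 0.655422.
By total probability, P(X < 13.6) = 0.2·1 + 0.6·0.58793 + 0.2·0.655422 = 0.683842.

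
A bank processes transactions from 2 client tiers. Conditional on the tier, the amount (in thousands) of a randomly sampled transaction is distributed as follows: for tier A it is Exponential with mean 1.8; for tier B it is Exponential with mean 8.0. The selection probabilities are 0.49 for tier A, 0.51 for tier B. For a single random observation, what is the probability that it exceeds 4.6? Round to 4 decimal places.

Conditional on each tier, P(X > 4.6): A: 0.0776491; B: 0.562705.
By total probability, P(X > 4.6) = 0.49·0.0776491 + 0.51·0.562705 = 0.325028.

0.3250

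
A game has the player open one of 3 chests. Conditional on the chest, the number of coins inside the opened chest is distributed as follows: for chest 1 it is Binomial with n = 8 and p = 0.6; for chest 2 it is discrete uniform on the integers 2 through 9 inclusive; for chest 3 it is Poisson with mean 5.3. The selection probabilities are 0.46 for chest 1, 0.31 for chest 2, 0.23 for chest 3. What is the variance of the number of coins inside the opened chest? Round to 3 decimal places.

Per component, 1: μ=4.8, E[X²]=24.96; 2: μ=5.5, E[X²]=35.5; 3: μ=5.3, E[X²]=33.39.
E[X] = 0.46·4.8 + 0.31·5.5 + 0.23·5.3 = 5.132.
E[X²] = 0.46·24.96 + 0.31·35.5 + 0.23·33.39 = 30.1663.
Var(X) = E[X²] − (E[X])² = 30.1663 − 26.3374 = 3.82888.

3.829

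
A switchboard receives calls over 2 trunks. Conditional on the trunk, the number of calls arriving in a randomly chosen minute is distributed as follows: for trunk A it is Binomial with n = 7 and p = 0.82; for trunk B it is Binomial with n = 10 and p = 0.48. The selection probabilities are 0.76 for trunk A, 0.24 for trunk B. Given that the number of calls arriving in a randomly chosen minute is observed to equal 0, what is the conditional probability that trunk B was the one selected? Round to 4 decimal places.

Likelihoods P(X=0 | ·): A: 6.1222e-06; B: 0.00144555.
Posterior ∝ prior × likelihood. Numerator for B: 0.24·0.00144555 = 0.000346932.
Normalizing constant: 0.76·6.1222e-06 + 0.24·0.00144555 = 0.000351585.
P(B | observation) = 0.000346932 / 0.000351585 = 0.986766.

0.9868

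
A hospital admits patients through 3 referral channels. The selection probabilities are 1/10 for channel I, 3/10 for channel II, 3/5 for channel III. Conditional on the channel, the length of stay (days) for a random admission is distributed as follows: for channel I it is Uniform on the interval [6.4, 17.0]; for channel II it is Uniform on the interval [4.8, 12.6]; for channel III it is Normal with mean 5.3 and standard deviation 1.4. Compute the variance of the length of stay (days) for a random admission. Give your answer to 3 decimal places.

8.442

Per component, I: μ=11.7, E[X²]=146.253; II: μ=8.7, E[X²]=80.76; III: μ=5.3, E[X²]=30.05.
E[X] = 0.1·11.7 + 0.3·8.7 + 0.6·5.3 = 6.96.
E[X²] = 0.1·146.253 + 0.3·80.76 + 0.6·30.05 = 56.8833.
Var(X) = E[X²] − (E[X])² = 56.8833 − 48.4416 = 8.44173.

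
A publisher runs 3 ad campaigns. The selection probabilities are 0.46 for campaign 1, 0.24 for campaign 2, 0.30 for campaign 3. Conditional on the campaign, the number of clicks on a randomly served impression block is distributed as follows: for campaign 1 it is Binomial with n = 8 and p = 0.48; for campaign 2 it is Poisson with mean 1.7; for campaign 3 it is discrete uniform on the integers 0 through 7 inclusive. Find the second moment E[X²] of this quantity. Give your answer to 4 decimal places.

14.0531

For each component E[X²] = Var + (mean)², giving 1: 16.7424; 2: 4.59; 3: 17.5.
Overall E[X²] = 0.46·16.7424 + 0.24·4.59 + 0.3·17.5 = 14.0531.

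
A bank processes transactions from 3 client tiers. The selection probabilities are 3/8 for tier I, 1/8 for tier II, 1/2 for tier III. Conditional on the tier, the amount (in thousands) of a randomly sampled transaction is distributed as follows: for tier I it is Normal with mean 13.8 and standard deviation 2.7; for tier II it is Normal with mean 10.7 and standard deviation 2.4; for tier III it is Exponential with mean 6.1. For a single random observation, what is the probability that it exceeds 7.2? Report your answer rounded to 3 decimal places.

0.642

Conditional on each tier, P(X > 7.2): I: 0.992746; II: 0.927626; III: 0.307178.
By total probability, P(X > 7.2) = 0.375·0.992746 + 0.125·0.927626 + 0.5·0.307178 = 0.641822.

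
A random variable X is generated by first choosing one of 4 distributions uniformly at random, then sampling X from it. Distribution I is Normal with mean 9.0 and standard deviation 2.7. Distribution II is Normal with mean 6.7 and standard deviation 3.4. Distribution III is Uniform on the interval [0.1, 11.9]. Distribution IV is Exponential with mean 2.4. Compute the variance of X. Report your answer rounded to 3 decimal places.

14.665

Per component, I: μ=9, E[X²]=88.29; II: μ=6.7, E[X²]=56.45; III: μ=6, E[X²]=47.6033; IV: μ=2.4, E[X²]=11.52.
E[X] = 0.25·9 + 0.25·6.7 + 0.25·6 + 0.25·2.4 = 6.025.
E[X²] = 0.25·88.29 + 0.25·56.45 + 0.25·47.6033 + 0.25·11.52 = 50.9658.
Var(X) = E[X²] − (E[X])² = 50.9658 − 36.3006 = 14.6652.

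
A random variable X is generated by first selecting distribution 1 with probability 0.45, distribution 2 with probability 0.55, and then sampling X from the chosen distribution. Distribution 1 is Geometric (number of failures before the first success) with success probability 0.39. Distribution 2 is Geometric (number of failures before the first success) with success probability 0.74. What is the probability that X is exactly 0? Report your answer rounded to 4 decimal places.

Conditional on each component, P(X = 0): 1: 0.39; 2: 0.74.
By total probability, P(X = 0) = 0.45·0.39 + 0.55·0.74 = 0.5825.

0.5825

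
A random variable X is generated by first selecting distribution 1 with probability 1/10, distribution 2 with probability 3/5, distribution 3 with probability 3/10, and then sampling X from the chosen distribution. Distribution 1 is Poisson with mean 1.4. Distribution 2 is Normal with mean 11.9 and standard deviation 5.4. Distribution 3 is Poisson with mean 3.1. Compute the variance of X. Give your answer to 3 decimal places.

Per component, 1: μ=1.4, E[X²]=3.36; 2: μ=11.9, E[X²]=170.77; 3: μ=3.1, E[X²]=12.71.
E[X] = 0.1·1.4 + 0.6·11.9 + 0.3·3.1 = 8.21.
E[X²] = 0.1·3.36 + 0.6·170.77 + 0.3·12.71 = 106.611.
Var(X) = E[X²] − (E[X])² = 106.611 − 67.4041 = 39.2069.

39.207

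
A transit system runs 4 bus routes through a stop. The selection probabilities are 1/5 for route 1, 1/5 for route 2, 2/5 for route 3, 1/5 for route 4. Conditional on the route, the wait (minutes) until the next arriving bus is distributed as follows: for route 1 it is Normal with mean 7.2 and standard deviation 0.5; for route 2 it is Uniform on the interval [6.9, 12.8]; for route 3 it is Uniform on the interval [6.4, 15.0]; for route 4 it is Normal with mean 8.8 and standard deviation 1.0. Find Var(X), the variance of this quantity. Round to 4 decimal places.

5.0495

Per component, 1: μ=7.2, E[X²]=52.09; 2: μ=9.85, E[X²]=99.9233; 3: μ=10.7, E[X²]=120.653; 4: μ=8.8, E[X²]=78.44.
E[X] = 0.2·7.2 + 0.2·9.85 + 0.4·10.7 + 0.2·8.8 = 9.45.
E[X²] = 0.2·52.09 + 0.2·99.9233 + 0.4·120.653 + 0.2·78.44 = 94.352.
Var(X) = E[X²] − (E[X])² = 94.352 − 89.3025 = 5.0495.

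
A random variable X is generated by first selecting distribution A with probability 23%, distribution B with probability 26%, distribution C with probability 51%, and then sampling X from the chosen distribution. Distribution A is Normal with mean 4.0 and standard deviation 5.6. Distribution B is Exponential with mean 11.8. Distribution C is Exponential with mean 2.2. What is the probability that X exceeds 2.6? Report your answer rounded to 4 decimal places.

Conditional on each component, P(X > 2.6): A: 0.598706; B: 0.802247; C: 0.306721.
By total probability, P(X > 2.6) = 0.23·0.598706 + 0.26·0.802247 + 0.51·0.306721 = 0.502714.

0.5027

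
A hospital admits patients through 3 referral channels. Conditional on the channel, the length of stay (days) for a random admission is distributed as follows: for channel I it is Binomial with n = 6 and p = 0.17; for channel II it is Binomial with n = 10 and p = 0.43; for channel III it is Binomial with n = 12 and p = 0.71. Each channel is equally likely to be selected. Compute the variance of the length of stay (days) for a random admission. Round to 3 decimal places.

Per component, I: μ=1.02, E[X²]=1.887; II: μ=4.3, E[X²]=20.941; III: μ=8.52, E[X²]=75.0612.
E[X] = 0.333333·1.02 + 0.333333·4.3 + 0.333333·8.52 = 4.61333.
E[X²] = 0.333333·1.887 + 0.333333·20.941 + 0.333333·75.0612 = 32.6297.
Var(X) = E[X²] − (E[X])² = 32.6297 − 21.2828 = 11.3469.

11.347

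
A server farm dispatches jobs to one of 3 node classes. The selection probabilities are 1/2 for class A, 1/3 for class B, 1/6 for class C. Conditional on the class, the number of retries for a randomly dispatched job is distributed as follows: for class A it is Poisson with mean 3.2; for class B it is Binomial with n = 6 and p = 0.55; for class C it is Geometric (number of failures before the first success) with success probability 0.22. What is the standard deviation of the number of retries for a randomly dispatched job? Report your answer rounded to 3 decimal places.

Per component, A: μ=3.2, E[X²]=13.44; B: μ=3.3, E[X²]=12.375; C: μ=3.54545, E[X²]=28.686.
E[X] = 0.5·3.2 + 0.333333·3.3 + 0.166667·3.54545 = 3.29091.
E[X²] = 0.5·13.44 + 0.333333·12.375 + 0.166667·28.686 = 15.626.
Var(X) = E[X²] − (E[X])² = 15.626 − 10.8301 = 4.79591.
SD(X) = √4.79591 = 2.18996.

2.190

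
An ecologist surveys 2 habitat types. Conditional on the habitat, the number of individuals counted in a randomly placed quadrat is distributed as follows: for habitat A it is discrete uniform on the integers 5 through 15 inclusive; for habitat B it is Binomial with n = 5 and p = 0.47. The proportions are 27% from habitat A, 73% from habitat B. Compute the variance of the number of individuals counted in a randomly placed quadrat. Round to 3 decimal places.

15.144

Per component, A: μ=10, E[X²]=110; B: μ=2.35, E[X²]=6.768.
E[X] = 0.27·10 + 0.73·2.35 = 4.4155.
E[X²] = 0.27·110 + 0.73·6.768 = 34.6406.
Var(X) = E[X²] − (E[X])² = 34.6406 − 19.4966 = 15.144.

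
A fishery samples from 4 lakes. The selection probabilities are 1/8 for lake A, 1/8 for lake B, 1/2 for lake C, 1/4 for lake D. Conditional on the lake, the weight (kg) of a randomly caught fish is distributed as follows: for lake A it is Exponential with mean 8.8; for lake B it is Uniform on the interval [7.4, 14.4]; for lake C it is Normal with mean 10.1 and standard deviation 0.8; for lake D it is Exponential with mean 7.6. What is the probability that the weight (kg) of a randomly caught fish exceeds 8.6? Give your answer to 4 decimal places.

0.7160

Conditional on each lake, P(X > 8.6): A: 0.376336; B: 0.828571; C: 0.969604; D: 0.322524.
By total probability, P(X > 8.6) = 0.125·0.376336 + 0.125·0.828571 + 0.5·0.969604 + 0.25·0.322524 = 0.716046.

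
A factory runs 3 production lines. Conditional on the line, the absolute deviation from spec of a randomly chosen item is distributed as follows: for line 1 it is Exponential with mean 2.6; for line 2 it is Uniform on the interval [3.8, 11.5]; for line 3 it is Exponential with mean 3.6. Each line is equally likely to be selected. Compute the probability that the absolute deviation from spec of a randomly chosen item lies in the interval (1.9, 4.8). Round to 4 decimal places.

Conditional on each line, P(1.9 < X < 4.8): 1: 0.323695; 2: 0.12987; 3: 0.326317.
By total probability, P(1.9 < X < 4.8) = 0.333333·0.323695 + 0.333333·0.12987 + 0.333333·0.326317 = 0.259961.

0.2600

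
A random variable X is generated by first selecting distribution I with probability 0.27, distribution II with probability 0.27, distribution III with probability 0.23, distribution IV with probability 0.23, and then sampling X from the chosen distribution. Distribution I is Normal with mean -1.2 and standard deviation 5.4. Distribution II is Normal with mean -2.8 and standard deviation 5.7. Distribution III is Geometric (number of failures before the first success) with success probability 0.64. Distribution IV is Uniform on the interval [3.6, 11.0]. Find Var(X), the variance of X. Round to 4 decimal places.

32.2018

Per component, I: μ=-1.2, E[X²]=30.6; II: μ=-2.8, E[X²]=40.33; III: μ=0.5625, E[X²]=1.19531; IV: μ=7.3, E[X²]=57.8533.
E[X] = 0.27·-1.2 + 0.27·-2.8 + 0.23·0.5625 + 0.23·7.3 = 0.728375.
E[X²] = 0.27·30.6 + 0.27·40.33 + 0.23·1.19531 + 0.23·57.8533 = 32.7323.
Var(X) = E[X²] − (E[X])² = 32.7323 − 0.53053 = 32.2018.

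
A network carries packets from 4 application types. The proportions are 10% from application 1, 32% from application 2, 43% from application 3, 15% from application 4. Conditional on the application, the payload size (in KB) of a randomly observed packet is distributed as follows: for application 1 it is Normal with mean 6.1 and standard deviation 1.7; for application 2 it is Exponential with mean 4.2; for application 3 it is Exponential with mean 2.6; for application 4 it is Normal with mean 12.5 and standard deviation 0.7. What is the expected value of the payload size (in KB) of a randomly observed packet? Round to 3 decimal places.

4.947

Component means — 1: 6.1; 2: 4.2; 3: 2.6; 4: 12.5.
E[X] = 0.1·6.1 + 0.32·4.2 + 0.43·2.6 + 0.15·12.5 = 4.947.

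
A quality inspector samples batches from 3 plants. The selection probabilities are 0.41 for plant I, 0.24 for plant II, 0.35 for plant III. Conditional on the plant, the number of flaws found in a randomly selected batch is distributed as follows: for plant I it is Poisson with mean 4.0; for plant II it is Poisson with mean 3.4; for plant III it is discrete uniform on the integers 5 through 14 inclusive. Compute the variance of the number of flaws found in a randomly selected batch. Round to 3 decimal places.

Per component, I: μ=4, E[X²]=20; II: μ=3.4, E[X²]=14.96; III: μ=9.5, E[X²]=98.5.
E[X] = 0.41·4 + 0.24·3.4 + 0.35·9.5 = 5.781.
E[X²] = 0.41·20 + 0.24·14.96 + 0.35·98.5 = 46.2654.
Var(X) = E[X²] − (E[X])² = 46.2654 − 33.42 = 12.8454.

12.845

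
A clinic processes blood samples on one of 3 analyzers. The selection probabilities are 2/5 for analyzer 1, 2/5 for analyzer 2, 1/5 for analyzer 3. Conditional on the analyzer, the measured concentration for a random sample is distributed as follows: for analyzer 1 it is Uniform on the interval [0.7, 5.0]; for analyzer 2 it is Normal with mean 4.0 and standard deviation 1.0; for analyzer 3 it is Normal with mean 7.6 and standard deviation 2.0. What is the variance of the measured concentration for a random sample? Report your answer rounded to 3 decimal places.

Per component, 1: μ=2.85, E[X²]=9.66333; 2: μ=4, E[X²]=17; 3: μ=7.6, E[X²]=61.76.
E[X] = 0.4·2.85 + 0.4·4 + 0.2·7.6 = 4.26.
E[X²] = 0.4·9.66333 + 0.4·17 + 0.2·61.76 = 23.0173.
Var(X) = E[X²] − (E[X])² = 23.0173 − 18.1476 = 4.86973.

4.870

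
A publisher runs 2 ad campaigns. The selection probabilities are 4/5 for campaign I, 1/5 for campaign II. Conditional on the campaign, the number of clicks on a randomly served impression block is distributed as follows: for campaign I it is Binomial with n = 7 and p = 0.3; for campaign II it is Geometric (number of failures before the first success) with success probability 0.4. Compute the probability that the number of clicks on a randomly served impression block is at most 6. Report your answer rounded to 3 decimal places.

Conditional on each campaign, P(X ≤ 6): I: 0.999781; II: 0.972006.
By total probability, P(X ≤ 6) = 0.8·0.999781 + 0.2·0.972006 = 0.994226.

0.994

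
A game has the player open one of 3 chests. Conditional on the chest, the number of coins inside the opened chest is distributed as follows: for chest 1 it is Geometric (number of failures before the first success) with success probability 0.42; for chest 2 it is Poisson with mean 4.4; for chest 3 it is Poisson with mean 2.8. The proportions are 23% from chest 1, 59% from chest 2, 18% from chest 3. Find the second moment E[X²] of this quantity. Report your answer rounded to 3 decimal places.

For each component E[X²] = Var + (mean)², giving 1: 5.19501; 2: 23.76; 3: 10.64.
Overall E[X²] = 0.23·5.19501 + 0.59·23.76 + 0.18·10.64 = 17.1285.

17.128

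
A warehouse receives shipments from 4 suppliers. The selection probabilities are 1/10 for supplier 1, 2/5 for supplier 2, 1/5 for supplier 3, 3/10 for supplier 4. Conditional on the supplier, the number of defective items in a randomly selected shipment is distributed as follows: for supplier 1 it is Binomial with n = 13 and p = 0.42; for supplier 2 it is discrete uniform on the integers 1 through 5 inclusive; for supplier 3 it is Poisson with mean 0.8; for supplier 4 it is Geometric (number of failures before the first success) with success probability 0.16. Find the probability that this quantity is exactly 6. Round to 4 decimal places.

Conditional on each supplier, P(X = 6): 1: 0.207974; 2: 0; 3: 0.000163596; 4: 0.0562077.
By total probability, P(X = 6) = 0.1·0.207974 + 0.4·0 + 0.2·0.000163596 + 0.3·0.0562077 = 0.0376924.

0.0377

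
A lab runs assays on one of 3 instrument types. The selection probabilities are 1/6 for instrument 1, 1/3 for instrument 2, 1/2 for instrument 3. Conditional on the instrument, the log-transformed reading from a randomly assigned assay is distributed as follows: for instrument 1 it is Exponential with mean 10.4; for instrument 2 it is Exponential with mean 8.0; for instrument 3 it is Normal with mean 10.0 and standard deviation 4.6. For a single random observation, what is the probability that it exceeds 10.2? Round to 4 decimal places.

0.3970

Conditional on each instrument, P(X > 10.2): 1: 0.375023; 2: 0.279431; 3: 0.48266.
By total probability, P(X > 10.2) = 0.166667·0.375023 + 0.333333·0.279431 + 0.5·0.48266 = 0.396977.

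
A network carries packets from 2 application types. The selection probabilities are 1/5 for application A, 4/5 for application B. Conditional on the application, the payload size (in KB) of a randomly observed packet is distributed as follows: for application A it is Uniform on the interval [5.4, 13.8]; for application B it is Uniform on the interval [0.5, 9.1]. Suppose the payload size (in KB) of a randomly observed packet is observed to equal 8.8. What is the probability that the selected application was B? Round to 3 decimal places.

Likelihoods f(8.8 | ·): A: 0.119048; B: 0.116279.
Posterior ∝ prior × likelihood. Numerator for B: 0.8·0.116279 = 0.0930233.
Normalizing constant: 0.2·0.119048 + 0.8·0.116279 = 0.116833.
P(B | observation) = 0.0930233 / 0.116833 = 0.796209.

0.796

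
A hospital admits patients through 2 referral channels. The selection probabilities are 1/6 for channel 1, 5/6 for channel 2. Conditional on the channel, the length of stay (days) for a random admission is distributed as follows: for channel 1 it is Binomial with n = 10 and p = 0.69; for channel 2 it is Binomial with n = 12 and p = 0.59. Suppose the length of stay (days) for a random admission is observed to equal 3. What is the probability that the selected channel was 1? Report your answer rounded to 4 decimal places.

0.1279

Likelihoods P(X=3 | ·): 1: 0.0108458; 2: 0.0147922.
Posterior ∝ prior × likelihood. Numerator for 1: 0.166667·0.0108458 = 0.00180763.
Normalizing constant: 0.166667·0.0108458 + 0.833333·0.0147922 = 0.0141345.
P(1 | observation) = 0.00180763 / 0.0141345 = 0.127888.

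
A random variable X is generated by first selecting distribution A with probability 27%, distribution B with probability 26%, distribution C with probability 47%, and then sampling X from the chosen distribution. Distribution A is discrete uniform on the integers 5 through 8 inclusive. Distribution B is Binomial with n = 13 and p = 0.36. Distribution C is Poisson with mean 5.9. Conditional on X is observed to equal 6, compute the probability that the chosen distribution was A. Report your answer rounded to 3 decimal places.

Likelihoods P(X=6 | ·): A: 0.25; B: 0.164283; C: 0.160488.
Posterior ∝ prior × likelihood. Numerator for A: 0.27·0.25 = 0.0675.
Normalizing constant: 0.27·0.25 + 0.26·0.164283 + 0.47·0.160488 = 0.185643.
P(A | observation) = 0.0675 / 0.185643 = 0.363601.

0.364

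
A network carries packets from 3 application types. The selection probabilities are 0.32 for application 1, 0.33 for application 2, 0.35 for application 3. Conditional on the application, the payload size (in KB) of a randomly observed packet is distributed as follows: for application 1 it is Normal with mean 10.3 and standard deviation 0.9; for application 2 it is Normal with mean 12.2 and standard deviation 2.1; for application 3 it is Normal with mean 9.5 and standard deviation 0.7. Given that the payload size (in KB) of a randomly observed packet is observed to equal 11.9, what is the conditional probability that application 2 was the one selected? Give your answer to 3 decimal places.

0.676

Likelihoods f(11.9 | ·): 1: 0.0912799; 2: 0.188044; 3: 0.0015967.
Posterior ∝ prior × likelihood. Numerator for 2: 0.33·0.188044 = 0.0620545.
Normalizing constant: 0.32·0.0912799 + 0.33·0.188044 + 0.35·0.0015967 = 0.0918229.
P(2 | observation) = 0.0620545 / 0.0918229 = 0.675806.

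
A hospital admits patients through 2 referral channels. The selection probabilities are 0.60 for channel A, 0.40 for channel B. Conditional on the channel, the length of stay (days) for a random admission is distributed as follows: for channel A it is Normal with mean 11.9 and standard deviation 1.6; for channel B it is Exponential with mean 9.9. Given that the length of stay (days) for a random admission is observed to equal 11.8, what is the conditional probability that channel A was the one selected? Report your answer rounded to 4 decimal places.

0.9241

Likelihoods f(11.8 | ·): A: 0.248852; B: 0.0306705.
Posterior ∝ prior × likelihood. Numerator for A: 0.6·0.248852 = 0.149311.
Normalizing constant: 0.6·0.248852 + 0.4·0.0306705 = 0.16158.
P(A | observation) = 0.149311 / 0.16158 = 0.924073.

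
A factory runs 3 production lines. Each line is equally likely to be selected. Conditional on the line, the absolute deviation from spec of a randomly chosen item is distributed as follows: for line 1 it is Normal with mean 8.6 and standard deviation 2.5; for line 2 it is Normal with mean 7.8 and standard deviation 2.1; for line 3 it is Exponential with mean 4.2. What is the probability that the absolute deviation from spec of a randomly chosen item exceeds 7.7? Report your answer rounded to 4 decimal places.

0.4398

Conditional on each line, P(X > 7.7): 1: 0.640576; 2: 0.51899; 3: 0.15988.
By total probability, P(X > 7.7) = 0.333333·0.640576 + 0.333333·0.51899 + 0.333333·0.15988 = 0.439815.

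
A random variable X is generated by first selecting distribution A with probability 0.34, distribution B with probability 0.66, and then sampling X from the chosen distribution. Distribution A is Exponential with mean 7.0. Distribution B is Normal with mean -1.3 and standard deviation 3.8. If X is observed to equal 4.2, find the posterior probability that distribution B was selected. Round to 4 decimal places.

0.4770

Likelihoods f(4.2 | ·): A: 0.0784017; B: 0.0368324.
Posterior ∝ prior × likelihood. Numerator for B: 0.66·0.0368324 = 0.0243094.
Normalizing constant: 0.34·0.0784017 + 0.66·0.0368324 = 0.050966.
P(B | observation) = 0.0243094 / 0.050966 = 0.476973.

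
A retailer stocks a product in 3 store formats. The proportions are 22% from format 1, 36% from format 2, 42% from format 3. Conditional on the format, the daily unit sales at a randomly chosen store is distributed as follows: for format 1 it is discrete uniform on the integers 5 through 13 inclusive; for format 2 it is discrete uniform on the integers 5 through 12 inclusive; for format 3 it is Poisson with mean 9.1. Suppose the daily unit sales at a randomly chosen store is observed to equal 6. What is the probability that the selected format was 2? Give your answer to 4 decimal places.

Likelihoods P(X=6 | ·): 1: 0.111111; 2: 0.125; 3: 0.0880716.
Posterior ∝ prior × likelihood. Numerator for 2: 0.36·0.125 = 0.045.
Normalizing constant: 0.22·0.111111 + 0.36·0.125 + 0.42·0.0880716 = 0.106435.
P(2 | observation) = 0.045 / 0.106435 = 0.422795.

0.4228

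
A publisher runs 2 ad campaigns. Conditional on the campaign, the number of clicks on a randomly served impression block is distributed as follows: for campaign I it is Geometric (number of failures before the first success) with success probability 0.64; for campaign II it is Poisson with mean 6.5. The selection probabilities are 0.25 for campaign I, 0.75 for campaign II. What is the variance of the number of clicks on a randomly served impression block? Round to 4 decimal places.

11.7048

Per component, I: μ=0.5625, E[X²]=1.19531; II: μ=6.5, E[X²]=48.75.
E[X] = 0.25·0.5625 + 0.75·6.5 = 5.01562.
E[X²] = 0.25·1.19531 + 0.75·48.75 = 36.8613.
Var(X) = E[X²] − (E[X])² = 36.8613 − 25.1565 = 11.7048.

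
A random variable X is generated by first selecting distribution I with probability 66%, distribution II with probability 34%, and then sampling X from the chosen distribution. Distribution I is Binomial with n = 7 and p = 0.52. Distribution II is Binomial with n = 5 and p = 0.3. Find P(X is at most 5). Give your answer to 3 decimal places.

0.949

Conditional on each component, P(X ≤ 5): I: 0.92329; II: 1.
By total probability, P(X ≤ 5) = 0.66·0.92329 + 0.34·1 = 0.949371.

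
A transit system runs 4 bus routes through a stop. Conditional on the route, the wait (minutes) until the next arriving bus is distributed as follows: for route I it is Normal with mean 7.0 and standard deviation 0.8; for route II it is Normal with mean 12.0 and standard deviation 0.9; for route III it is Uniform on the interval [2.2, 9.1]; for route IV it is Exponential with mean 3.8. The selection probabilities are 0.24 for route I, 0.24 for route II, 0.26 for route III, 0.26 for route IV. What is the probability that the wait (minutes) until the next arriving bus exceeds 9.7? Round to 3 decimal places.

Conditional on each route, P(X > 9.7): I: 0.000369078; II: 0.994699; III: 0; IV: 0.0778765.
By total probability, P(X > 9.7) = 0.24·0.000369078 + 0.24·0.994699 + 0.26·0 + 0.26·0.0778765 = 0.259064.

0.259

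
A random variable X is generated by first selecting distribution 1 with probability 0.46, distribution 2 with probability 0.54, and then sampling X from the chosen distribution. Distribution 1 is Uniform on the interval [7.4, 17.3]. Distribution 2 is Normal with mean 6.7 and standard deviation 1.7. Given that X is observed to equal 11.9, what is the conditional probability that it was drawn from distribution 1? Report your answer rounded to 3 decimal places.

Likelihoods f(11.9 | ·): 1: 0.10101; 2: 0.00218145.
Posterior ∝ prior × likelihood. Numerator for 1: 0.46·0.10101 = 0.0464646.
Normalizing constant: 0.46·0.10101 + 0.54·0.00218145 = 0.0476426.
P(1 | observation) = 0.0464646 / 0.0476426 = 0.975275.

0.975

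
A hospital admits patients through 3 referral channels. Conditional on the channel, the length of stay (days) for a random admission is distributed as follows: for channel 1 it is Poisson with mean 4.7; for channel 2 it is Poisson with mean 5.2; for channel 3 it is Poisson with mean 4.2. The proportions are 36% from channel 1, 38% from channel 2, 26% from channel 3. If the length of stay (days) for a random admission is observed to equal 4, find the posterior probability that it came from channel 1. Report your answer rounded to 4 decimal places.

Likelihoods P(X=4 | ·): 1: 0.184925; 2: 0.168063; 3: 0.194424.
Posterior ∝ prior × likelihood. Numerator for 1: 0.36·0.184925 = 0.0665731.
Normalizing constant: 0.36·0.184925 + 0.38·0.168063 + 0.26·0.194424 = 0.180987.
P(1 | observation) = 0.0665731 / 0.180987 = 0.367834.

0.3678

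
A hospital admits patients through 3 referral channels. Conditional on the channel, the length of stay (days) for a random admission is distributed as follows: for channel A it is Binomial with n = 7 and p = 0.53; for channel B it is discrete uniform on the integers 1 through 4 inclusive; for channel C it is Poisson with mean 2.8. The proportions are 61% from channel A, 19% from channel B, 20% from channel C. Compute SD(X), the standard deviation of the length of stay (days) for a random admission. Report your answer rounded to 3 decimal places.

1.461

Per component, A: μ=3.71, E[X²]=15.5078; B: μ=2.5, E[X²]=7.5; C: μ=2.8, E[X²]=10.64.
E[X] = 0.61·3.71 + 0.19·2.5 + 0.2·2.8 = 3.2981.
E[X²] = 0.61·15.5078 + 0.19·7.5 + 0.2·10.64 = 13.0128.
Var(X) = E[X²] − (E[X])² = 13.0128 − 10.8775 = 2.13529.
SD(X) = √2.13529 = 1.46126.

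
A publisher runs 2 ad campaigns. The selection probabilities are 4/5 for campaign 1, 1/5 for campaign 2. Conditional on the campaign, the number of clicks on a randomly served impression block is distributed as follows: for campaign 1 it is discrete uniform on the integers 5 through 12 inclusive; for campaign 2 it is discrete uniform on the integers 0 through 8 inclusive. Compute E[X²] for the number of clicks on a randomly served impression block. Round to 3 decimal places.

For each component E[X²] = Var + (mean)², giving 1: 77.5; 2: 22.6667.
Overall E[X²] = 0.8·77.5 + 0.2·22.6667 = 66.5333.

66.533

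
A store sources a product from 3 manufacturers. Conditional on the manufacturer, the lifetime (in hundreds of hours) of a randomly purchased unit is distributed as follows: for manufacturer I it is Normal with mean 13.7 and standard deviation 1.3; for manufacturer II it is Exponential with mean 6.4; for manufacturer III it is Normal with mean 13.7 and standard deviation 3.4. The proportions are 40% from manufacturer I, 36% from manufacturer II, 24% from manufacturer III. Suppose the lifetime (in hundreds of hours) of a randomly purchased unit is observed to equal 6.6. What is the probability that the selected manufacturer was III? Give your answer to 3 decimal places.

0.137

Likelihoods f(6.6 | ·): I: 1.02285e-07; II: 0.0557127; III: 0.013259.
Posterior ∝ prior × likelihood. Numerator for III: 0.24·0.013259 = 0.00318216.
Normalizing constant: 0.4·1.02285e-07 + 0.36·0.0557127 + 0.24·0.013259 = 0.0232388.
P(III | observation) = 0.00318216 / 0.0232388 = 0.136933.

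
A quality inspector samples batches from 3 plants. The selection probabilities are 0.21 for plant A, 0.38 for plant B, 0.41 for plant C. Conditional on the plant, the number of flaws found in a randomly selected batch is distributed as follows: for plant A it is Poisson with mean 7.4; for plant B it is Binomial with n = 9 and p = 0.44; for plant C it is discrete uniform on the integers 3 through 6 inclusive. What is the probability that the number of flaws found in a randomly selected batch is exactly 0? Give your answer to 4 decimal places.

Conditional on each plant, P(X = 0): A: 0.000611253; B: 0.00541617; C: 0.
By total probability, P(X = 0) = 0.21·0.000611253 + 0.38·0.00541617 + 0.41·0 = 0.00218651.

0.0022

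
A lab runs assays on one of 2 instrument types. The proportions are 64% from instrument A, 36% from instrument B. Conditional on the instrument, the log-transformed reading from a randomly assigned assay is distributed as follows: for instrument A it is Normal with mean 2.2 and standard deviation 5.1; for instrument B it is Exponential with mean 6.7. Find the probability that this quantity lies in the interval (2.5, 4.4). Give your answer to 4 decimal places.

Conditional on each instrument, P(2.5 < X < 4.4): A: 0.143448; B: 0.170021.
By total probability, P(2.5 < X < 4.4) = 0.64·0.143448 + 0.36·0.170021 = 0.153014.

0.1530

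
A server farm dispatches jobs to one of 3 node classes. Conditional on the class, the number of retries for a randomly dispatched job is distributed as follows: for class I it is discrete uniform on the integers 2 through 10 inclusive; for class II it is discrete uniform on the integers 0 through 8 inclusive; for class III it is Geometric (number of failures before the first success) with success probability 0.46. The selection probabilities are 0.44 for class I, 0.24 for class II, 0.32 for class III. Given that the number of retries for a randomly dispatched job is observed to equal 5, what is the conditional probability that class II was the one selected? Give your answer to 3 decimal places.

0.324

Likelihoods P(X=5 | ·): I: 0.111111; II: 0.111111; III: 0.0211216.
Posterior ∝ prior × likelihood. Numerator for II: 0.24·0.111111 = 0.0266667.
Normalizing constant: 0.44·0.111111 + 0.24·0.111111 + 0.32·0.0211216 = 0.0823145.
P(II | observation) = 0.0266667 / 0.0823145 = 0.323961.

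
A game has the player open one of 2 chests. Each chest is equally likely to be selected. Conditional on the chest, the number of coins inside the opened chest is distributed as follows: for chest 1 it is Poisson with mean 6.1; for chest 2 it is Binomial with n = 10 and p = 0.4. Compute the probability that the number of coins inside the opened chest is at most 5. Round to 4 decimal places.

Conditional on each chest, P(X ≤ 5): 1: 0.429754; 2: 0.833761.
By total probability, P(X ≤ 5) = 0.5·0.429754 + 0.5·0.833761 = 0.631758.

0.6318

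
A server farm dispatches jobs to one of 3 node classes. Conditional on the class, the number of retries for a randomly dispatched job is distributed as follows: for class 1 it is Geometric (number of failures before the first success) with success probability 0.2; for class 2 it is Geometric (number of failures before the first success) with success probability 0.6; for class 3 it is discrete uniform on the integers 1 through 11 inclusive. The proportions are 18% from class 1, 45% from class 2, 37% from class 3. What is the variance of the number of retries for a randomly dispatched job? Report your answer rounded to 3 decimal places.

13.702

Per component, 1: μ=4, E[X²]=36; 2: μ=0.666667, E[X²]=1.55556; 3: μ=6, E[X²]=46.
E[X] = 0.18·4 + 0.45·0.666667 + 0.37·6 = 3.24.
E[X²] = 0.18·36 + 0.45·1.55556 + 0.37·46 = 24.2.
Var(X) = E[X²] − (E[X])² = 24.2 − 10.4976 = 13.7024.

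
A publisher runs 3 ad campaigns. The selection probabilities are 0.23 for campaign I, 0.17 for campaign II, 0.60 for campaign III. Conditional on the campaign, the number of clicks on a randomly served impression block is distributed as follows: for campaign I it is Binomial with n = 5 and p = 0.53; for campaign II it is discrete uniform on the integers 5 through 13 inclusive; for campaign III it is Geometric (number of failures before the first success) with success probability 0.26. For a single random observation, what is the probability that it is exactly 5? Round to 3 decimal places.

0.063

Conditional on each campaign, P(X = 5): I: 0.0418195; II: 0.111111; III: 0.0576942.
By total probability, P(X = 5) = 0.23·0.0418195 + 0.17·0.111111 + 0.6·0.0576942 = 0.0631239.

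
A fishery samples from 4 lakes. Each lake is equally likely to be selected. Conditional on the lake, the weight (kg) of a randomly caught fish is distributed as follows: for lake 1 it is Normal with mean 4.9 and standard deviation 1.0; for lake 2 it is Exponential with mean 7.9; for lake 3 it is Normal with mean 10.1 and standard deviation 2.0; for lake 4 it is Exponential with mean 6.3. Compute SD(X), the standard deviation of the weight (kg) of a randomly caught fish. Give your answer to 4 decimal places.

Per component, 1: μ=4.9, E[X²]=25.01; 2: μ=7.9, E[X²]=124.82; 3: μ=10.1, E[X²]=106.01; 4: μ=6.3, E[X²]=79.38.
E[X] = 0.25·4.9 + 0.25·7.9 + 0.25·10.1 + 0.25·6.3 = 7.3.
E[X²] = 0.25·25.01 + 0.25·124.82 + 0.25·106.01 + 0.25·79.38 = 83.805.
Var(X) = E[X²] − (E[X])² = 83.805 − 53.29 = 30.515.
SD(X) = √30.515 = 5.52404.

5.5240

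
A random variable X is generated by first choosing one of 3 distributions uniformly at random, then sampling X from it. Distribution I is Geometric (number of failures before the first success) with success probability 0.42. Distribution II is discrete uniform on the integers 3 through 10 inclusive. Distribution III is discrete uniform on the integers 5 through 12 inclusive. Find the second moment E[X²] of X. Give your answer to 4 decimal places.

43.3983

For each component E[X²] = Var + (mean)², giving I: 5.19501; II: 47.5; III: 77.5.
Overall E[X²] = 0.333333·5.19501 + 0.333333·47.5 + 0.333333·77.5 = 43.3983.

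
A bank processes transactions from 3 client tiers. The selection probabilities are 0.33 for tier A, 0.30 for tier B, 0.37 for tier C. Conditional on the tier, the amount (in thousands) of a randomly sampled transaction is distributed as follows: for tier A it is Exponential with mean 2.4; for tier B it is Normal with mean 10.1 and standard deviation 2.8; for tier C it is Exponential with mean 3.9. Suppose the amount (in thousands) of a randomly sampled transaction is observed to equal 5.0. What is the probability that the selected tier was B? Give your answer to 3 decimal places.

Likelihoods f(5.0 | ·): A: 0.051881; B: 0.0271234; C: 0.0711455.
Posterior ∝ prior × likelihood. Numerator for B: 0.3·0.0271234 = 0.00813702.
Normalizing constant: 0.33·0.051881 + 0.3·0.0271234 + 0.37·0.0711455 = 0.0515816.
P(B | observation) = 0.00813702 / 0.0515816 = 0.15775.

0.158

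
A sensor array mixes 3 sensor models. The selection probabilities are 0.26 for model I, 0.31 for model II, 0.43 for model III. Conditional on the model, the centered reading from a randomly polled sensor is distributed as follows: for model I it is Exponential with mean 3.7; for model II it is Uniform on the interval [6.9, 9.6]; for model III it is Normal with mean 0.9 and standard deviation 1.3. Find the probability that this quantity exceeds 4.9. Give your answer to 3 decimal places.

Conditional on each model, P(X > 4.9): I: 0.265983; II: 1; III: 0.00104575.
By total probability, P(X > 4.9) = 0.26·0.265983 + 0.31·1 + 0.43·0.00104575 = 0.379605.

0.380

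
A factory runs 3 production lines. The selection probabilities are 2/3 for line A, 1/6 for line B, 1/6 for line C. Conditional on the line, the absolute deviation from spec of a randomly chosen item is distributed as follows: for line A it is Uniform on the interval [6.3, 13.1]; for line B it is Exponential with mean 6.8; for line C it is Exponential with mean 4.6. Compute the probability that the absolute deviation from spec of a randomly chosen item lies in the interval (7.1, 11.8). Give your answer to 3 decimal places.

Conditional on each line, P(7.1 < X < 11.8): A: 0.691176; B: 0.175654; C: 0.136734.
By total probability, P(7.1 < X < 11.8) = 0.666667·0.691176 + 0.166667·0.175654 + 0.166667·0.136734 = 0.512849.

0.513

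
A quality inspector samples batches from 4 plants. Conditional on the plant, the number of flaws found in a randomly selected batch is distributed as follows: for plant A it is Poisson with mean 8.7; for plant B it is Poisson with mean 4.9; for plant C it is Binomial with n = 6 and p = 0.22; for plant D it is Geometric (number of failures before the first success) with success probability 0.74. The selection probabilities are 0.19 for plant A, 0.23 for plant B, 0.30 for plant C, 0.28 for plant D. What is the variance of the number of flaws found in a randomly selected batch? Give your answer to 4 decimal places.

12.9610

Per component, A: μ=8.7, E[X²]=84.39; B: μ=4.9, E[X²]=28.91; C: μ=1.32, E[X²]=2.772; D: μ=0.351351, E[X²]=0.598247.
E[X] = 0.19·8.7 + 0.23·4.9 + 0.3·1.32 + 0.28·0.351351 = 3.27438.
E[X²] = 0.19·84.39 + 0.23·28.91 + 0.3·2.772 + 0.28·0.598247 = 23.6825.
Var(X) = E[X²] − (E[X])² = 23.6825 − 10.7216 = 12.961.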